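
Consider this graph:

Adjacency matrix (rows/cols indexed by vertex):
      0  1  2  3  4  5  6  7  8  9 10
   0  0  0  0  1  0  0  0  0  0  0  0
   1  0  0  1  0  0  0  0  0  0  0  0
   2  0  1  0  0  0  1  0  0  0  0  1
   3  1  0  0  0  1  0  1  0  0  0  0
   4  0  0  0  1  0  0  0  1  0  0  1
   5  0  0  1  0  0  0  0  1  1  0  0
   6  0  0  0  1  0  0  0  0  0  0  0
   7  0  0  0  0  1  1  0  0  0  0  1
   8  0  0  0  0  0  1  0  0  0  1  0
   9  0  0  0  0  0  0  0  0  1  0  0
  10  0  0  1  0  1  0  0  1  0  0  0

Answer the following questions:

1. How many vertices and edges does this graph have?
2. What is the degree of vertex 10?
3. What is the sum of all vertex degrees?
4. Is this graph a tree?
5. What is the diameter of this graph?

Count: 11 vertices, 12 edges.
Vertex 10 has neighbors [2, 4, 7], degree = 3.
Handshaking lemma: 2 * 12 = 24.
A tree on 11 vertices has 10 edges. This graph has 12 edges (2 extra). Not a tree.
Diameter (longest shortest path) = 6.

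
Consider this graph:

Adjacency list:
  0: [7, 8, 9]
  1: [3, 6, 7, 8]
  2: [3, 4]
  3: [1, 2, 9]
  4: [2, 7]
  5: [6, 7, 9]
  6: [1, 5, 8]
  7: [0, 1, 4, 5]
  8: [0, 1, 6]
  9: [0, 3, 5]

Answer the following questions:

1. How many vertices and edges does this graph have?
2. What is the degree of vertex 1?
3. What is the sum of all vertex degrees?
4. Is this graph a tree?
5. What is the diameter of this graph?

Count: 10 vertices, 15 edges.
Vertex 1 has neighbors [3, 6, 7, 8], degree = 4.
Handshaking lemma: 2 * 15 = 30.
A tree on 10 vertices has 9 edges. This graph has 15 edges (6 extra). Not a tree.
Diameter (longest shortest path) = 3.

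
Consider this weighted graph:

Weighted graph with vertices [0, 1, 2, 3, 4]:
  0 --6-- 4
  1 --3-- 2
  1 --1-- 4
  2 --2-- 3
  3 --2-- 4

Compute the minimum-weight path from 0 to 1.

Using Dijkstra's algorithm from vertex 0:
Shortest path: 0 -> 4 -> 1
Total weight: 6 + 1 = 7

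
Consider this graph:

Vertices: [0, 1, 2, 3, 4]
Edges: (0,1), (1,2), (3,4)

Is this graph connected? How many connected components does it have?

Checking connectivity: the graph has 2 connected component(s).
Components: [[0, 1, 2], [3, 4]]. The graph is NOT connected.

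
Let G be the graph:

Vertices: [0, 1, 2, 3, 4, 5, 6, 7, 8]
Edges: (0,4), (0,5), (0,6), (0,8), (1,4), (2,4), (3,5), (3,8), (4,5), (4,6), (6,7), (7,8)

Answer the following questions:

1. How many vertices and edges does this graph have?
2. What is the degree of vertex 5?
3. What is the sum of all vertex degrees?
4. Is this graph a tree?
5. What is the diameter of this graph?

Count: 9 vertices, 12 edges.
Vertex 5 has neighbors [0, 3, 4], degree = 3.
Handshaking lemma: 2 * 12 = 24.
A tree on 9 vertices has 8 edges. This graph has 12 edges (4 extra). Not a tree.
Diameter (longest shortest path) = 3.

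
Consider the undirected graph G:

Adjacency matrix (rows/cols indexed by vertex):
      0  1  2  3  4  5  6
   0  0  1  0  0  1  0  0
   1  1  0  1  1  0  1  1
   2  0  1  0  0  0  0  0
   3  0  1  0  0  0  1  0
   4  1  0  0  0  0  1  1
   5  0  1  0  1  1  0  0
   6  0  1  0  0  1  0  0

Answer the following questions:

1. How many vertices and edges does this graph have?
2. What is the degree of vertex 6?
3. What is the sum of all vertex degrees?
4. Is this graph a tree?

Count: 7 vertices, 9 edges.
Vertex 6 has neighbors [1, 4], degree = 2.
Handshaking lemma: 2 * 9 = 18.
A tree on 7 vertices has 6 edges. This graph has 9 edges (3 extra). Not a tree.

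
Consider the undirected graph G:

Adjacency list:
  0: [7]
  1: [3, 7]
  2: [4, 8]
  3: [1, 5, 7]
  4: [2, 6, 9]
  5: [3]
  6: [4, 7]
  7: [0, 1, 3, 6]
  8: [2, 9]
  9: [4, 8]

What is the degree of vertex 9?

Vertex 9 has neighbors [4, 8], so deg(9) = 2.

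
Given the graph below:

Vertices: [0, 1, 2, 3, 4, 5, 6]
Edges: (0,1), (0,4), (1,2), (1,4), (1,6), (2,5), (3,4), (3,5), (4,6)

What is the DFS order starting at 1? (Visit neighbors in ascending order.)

DFS from vertex 1 (neighbors processed in ascending order):
Visit order: 1, 0, 4, 3, 5, 2, 6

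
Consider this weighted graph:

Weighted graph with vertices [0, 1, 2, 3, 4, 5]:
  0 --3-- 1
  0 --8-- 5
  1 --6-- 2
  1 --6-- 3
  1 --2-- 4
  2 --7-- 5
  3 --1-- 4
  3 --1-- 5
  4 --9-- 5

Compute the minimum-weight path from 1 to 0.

Using Dijkstra's algorithm from vertex 1:
Shortest path: 1 -> 0
Total weight: 3 = 3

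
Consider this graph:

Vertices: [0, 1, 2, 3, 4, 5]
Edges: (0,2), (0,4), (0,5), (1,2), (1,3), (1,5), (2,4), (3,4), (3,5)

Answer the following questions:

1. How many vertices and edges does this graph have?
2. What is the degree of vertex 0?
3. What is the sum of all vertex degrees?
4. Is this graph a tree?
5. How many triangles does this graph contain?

Count: 6 vertices, 9 edges.
Vertex 0 has neighbors [2, 4, 5], degree = 3.
Handshaking lemma: 2 * 9 = 18.
A tree on 6 vertices has 5 edges. This graph has 9 edges (4 extra). Not a tree.
Number of triangles = 2.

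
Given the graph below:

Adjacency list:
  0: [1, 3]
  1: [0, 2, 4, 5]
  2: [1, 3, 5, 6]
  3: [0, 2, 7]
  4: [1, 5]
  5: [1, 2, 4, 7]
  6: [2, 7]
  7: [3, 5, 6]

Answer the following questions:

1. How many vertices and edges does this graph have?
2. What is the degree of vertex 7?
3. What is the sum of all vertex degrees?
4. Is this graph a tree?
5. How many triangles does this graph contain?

Count: 8 vertices, 12 edges.
Vertex 7 has neighbors [3, 5, 6], degree = 3.
Handshaking lemma: 2 * 12 = 24.
A tree on 8 vertices has 7 edges. This graph has 12 edges (5 extra). Not a tree.
Number of triangles = 2.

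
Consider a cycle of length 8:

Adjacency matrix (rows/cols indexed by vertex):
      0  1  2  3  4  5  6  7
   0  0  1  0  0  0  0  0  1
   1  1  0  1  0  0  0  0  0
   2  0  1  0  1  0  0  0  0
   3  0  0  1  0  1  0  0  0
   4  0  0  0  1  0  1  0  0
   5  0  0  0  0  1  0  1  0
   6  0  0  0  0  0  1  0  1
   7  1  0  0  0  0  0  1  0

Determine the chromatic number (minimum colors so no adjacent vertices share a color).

This is an even cycle (C_8). Even cycles are bipartite.
Chromatic number = 2.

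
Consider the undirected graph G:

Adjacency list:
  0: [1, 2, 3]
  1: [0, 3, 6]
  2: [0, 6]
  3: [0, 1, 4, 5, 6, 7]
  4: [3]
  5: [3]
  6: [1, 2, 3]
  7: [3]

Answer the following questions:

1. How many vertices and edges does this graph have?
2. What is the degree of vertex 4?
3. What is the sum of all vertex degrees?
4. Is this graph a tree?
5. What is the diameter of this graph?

Count: 8 vertices, 10 edges.
Vertex 4 has neighbors [3], degree = 1.
Handshaking lemma: 2 * 10 = 20.
A tree on 8 vertices has 7 edges. This graph has 10 edges (3 extra). Not a tree.
Diameter (longest shortest path) = 3.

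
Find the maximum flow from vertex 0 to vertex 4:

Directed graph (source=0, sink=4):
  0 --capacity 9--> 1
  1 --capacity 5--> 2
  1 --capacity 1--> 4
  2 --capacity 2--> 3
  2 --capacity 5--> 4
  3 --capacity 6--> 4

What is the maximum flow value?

Computing max flow:
  Flow on (0->1): 6/9
  Flow on (1->2): 5/5
  Flow on (1->4): 1/1
  Flow on (2->4): 5/5
Maximum flow = 6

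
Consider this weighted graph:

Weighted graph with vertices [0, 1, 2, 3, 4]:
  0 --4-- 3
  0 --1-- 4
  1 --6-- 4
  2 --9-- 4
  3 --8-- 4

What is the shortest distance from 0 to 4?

Using Dijkstra's algorithm from vertex 0:
Shortest path: 0 -> 4
Total weight: 1 = 1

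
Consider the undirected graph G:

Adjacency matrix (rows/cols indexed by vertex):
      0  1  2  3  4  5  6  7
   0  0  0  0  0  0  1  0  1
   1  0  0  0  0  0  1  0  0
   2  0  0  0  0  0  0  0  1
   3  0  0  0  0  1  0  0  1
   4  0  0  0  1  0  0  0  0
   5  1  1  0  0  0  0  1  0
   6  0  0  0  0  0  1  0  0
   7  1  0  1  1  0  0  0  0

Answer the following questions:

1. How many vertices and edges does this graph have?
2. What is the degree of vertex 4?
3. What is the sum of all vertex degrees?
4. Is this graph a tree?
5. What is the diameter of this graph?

Count: 8 vertices, 7 edges.
Vertex 4 has neighbors [3], degree = 1.
Handshaking lemma: 2 * 7 = 14.
A graph is a tree iff it is connected and has exactly n-1 edges. This graph is connected (all 8 vertices in one component) and has 8-1 = 7 edges. It is a tree.
Diameter (longest shortest path) = 5.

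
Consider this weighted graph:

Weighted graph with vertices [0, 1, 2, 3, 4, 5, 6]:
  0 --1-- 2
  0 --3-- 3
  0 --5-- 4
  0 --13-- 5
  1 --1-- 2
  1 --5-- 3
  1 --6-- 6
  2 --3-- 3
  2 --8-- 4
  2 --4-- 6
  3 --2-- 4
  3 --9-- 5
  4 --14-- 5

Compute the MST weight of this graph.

Applying Kruskal's algorithm (sort edges by weight, add if no cycle):
  Add (0,2) w=1
  Add (1,2) w=1
  Add (3,4) w=2
  Add (0,3) w=3
  Skip (2,3) w=3 (creates cycle)
  Add (2,6) w=4
  Skip (0,4) w=5 (creates cycle)
  Skip (1,3) w=5 (creates cycle)
  Skip (1,6) w=6 (creates cycle)
  Skip (2,4) w=8 (creates cycle)
  Add (3,5) w=9
  Skip (0,5) w=13 (creates cycle)
  Skip (4,5) w=14 (creates cycle)
MST weight = 20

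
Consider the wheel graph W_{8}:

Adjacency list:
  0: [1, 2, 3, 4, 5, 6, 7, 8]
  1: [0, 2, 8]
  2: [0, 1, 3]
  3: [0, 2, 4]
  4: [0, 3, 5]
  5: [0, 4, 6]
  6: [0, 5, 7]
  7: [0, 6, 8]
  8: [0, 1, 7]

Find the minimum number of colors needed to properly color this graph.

W_{8} = C_{8} plus a hub adjacent to every cycle vertex.
The outer cycle needs 2 colors (even cycle); the hub is adjacent to all of them so needs a fresh color.
Chromatic number = 2 + 1 = 3.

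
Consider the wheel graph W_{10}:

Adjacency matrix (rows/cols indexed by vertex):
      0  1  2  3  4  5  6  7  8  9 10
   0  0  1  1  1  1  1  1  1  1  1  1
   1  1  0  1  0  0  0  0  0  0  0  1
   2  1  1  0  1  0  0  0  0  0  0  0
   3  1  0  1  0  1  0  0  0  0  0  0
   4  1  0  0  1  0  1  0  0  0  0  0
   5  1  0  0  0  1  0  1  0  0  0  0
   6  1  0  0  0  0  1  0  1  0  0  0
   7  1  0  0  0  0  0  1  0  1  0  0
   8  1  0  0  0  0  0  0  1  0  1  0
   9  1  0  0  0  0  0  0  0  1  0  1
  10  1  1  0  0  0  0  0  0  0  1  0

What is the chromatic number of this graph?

W_{10} = C_{10} plus a hub adjacent to every cycle vertex.
The outer cycle needs 2 colors (even cycle); the hub is adjacent to all of them so needs a fresh color.
Chromatic number = 2 + 1 = 3.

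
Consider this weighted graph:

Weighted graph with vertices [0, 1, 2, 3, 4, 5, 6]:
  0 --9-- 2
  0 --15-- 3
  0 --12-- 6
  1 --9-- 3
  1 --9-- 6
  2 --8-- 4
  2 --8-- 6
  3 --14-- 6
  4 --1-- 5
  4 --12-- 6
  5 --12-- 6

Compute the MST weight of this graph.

Applying Kruskal's algorithm (sort edges by weight, add if no cycle):
  Add (4,5) w=1
  Add (2,6) w=8
  Add (2,4) w=8
  Add (0,2) w=9
  Add (1,6) w=9
  Add (1,3) w=9
  Skip (0,6) w=12 (creates cycle)
  Skip (4,6) w=12 (creates cycle)
  Skip (5,6) w=12 (creates cycle)
  Skip (3,6) w=14 (creates cycle)
  Skip (0,3) w=15 (creates cycle)
MST weight = 44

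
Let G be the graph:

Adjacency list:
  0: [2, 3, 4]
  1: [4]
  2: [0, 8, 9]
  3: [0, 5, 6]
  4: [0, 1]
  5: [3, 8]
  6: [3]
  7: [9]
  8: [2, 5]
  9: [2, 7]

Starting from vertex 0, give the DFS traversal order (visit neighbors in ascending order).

DFS from vertex 0 (neighbors processed in ascending order):
Visit order: 0, 2, 8, 5, 3, 6, 9, 7, 4, 1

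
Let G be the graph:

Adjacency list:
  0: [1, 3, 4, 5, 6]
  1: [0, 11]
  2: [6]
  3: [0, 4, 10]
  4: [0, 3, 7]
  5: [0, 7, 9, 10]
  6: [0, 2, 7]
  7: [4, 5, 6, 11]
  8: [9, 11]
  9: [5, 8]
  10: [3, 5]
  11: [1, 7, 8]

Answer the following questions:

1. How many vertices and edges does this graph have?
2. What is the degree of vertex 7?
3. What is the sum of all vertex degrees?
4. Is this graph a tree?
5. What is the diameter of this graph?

Count: 12 vertices, 17 edges.
Vertex 7 has neighbors [4, 5, 6, 11], degree = 4.
Handshaking lemma: 2 * 17 = 34.
A tree on 12 vertices has 11 edges. This graph has 17 edges (6 extra). Not a tree.
Diameter (longest shortest path) = 4.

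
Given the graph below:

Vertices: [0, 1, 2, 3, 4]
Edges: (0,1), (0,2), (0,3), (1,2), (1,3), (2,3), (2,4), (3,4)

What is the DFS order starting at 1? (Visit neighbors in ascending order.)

DFS from vertex 1 (neighbors processed in ascending order):
Visit order: 1, 0, 2, 3, 4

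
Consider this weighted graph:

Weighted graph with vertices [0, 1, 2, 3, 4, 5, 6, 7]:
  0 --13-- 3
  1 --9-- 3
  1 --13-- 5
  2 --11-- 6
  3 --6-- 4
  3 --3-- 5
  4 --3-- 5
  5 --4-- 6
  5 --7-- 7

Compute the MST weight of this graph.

Applying Kruskal's algorithm (sort edges by weight, add if no cycle):
  Add (3,5) w=3
  Add (4,5) w=3
  Add (5,6) w=4
  Skip (3,4) w=6 (creates cycle)
  Add (5,7) w=7
  Add (1,3) w=9
  Add (2,6) w=11
  Add (0,3) w=13
  Skip (1,5) w=13 (creates cycle)
MST weight = 50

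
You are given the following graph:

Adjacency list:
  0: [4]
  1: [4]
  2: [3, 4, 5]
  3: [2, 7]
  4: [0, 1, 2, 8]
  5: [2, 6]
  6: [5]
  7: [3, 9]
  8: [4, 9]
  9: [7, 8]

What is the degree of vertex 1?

Vertex 1 has neighbors [4], so deg(1) = 1.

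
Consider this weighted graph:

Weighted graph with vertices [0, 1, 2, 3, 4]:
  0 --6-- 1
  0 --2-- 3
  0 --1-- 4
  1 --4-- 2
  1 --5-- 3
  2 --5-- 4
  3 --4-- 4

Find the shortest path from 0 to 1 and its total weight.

Using Dijkstra's algorithm from vertex 0:
Shortest path: 0 -> 1
Total weight: 6 = 6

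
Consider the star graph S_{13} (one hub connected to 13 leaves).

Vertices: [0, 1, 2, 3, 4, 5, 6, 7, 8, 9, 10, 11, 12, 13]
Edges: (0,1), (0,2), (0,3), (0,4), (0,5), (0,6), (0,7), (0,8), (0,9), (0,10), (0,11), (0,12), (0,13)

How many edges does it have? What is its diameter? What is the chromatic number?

Star graph S_{13}: the hub connects to all 13 leaves.
Edges = 13.
Diameter = 2 (any leaf to hub is 1, leaf to leaf through hub is 2).
Star graphs are bipartite (hub vs leaves), so chromatic number = 2.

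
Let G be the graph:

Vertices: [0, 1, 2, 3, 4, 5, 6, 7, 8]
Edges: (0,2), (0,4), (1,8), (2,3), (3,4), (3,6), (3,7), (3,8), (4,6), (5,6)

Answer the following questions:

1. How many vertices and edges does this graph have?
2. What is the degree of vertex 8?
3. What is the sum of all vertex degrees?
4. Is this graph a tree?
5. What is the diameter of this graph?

Count: 9 vertices, 10 edges.
Vertex 8 has neighbors [1, 3], degree = 2.
Handshaking lemma: 2 * 10 = 20.
A tree on 9 vertices has 8 edges. This graph has 10 edges (2 extra). Not a tree.
Diameter (longest shortest path) = 4.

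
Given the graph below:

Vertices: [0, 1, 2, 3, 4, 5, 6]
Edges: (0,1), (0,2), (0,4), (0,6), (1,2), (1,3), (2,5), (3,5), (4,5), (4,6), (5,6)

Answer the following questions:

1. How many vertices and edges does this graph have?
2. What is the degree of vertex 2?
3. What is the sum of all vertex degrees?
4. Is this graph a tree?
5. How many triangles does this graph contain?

Count: 7 vertices, 11 edges.
Vertex 2 has neighbors [0, 1, 5], degree = 3.
Handshaking lemma: 2 * 11 = 22.
A tree on 7 vertices has 6 edges. This graph has 11 edges (5 extra). Not a tree.
Number of triangles = 3.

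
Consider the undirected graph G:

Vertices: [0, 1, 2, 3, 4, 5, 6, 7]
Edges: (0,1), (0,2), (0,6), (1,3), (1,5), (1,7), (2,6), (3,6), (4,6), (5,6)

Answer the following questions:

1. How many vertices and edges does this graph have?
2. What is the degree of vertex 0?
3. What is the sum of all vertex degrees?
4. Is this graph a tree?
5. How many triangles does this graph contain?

Count: 8 vertices, 10 edges.
Vertex 0 has neighbors [1, 2, 6], degree = 3.
Handshaking lemma: 2 * 10 = 20.
A tree on 8 vertices has 7 edges. This graph has 10 edges (3 extra). Not a tree.
Number of triangles = 1.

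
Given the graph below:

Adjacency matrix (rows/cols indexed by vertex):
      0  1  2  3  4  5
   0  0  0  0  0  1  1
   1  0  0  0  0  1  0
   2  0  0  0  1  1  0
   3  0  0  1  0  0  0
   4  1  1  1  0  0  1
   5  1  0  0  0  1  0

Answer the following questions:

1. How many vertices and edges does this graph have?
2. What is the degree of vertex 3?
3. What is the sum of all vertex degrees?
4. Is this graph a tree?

Count: 6 vertices, 6 edges.
Vertex 3 has neighbors [2], degree = 1.
Handshaking lemma: 2 * 6 = 12.
A tree on 6 vertices has 5 edges. This graph has 6 edges (1 extra). Not a tree.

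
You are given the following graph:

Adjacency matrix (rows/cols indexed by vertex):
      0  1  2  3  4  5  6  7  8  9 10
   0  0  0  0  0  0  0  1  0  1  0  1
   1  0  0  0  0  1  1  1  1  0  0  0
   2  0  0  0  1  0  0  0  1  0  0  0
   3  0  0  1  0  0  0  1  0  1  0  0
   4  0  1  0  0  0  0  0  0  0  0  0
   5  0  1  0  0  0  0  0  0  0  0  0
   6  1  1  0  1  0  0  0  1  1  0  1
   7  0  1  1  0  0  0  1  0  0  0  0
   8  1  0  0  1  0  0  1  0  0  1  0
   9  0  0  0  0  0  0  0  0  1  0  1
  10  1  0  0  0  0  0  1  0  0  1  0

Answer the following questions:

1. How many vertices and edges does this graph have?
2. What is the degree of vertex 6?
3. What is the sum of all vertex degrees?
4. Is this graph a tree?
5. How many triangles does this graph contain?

Count: 11 vertices, 16 edges.
Vertex 6 has neighbors [0, 1, 3, 7, 8, 10], degree = 6.
Handshaking lemma: 2 * 16 = 32.
A tree on 11 vertices has 10 edges. This graph has 16 edges (6 extra). Not a tree.
Number of triangles = 4.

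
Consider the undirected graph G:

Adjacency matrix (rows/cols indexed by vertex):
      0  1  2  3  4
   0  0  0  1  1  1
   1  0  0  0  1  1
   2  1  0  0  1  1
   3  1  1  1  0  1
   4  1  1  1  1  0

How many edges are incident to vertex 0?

Vertex 0 has neighbors [2, 3, 4], so deg(0) = 3.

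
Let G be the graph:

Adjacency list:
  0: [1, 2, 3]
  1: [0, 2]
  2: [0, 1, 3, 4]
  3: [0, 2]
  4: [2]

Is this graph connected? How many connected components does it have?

Checking connectivity: the graph has 1 connected component(s).
All vertices are reachable from each other. The graph IS connected.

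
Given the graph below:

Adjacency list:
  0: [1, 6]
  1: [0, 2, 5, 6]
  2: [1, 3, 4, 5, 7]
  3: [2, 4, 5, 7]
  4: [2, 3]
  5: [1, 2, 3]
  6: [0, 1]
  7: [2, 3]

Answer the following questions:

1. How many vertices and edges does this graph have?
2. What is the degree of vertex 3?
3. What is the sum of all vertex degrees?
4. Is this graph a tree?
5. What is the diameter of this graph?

Count: 8 vertices, 12 edges.
Vertex 3 has neighbors [2, 4, 5, 7], degree = 4.
Handshaking lemma: 2 * 12 = 24.
A tree on 8 vertices has 7 edges. This graph has 12 edges (5 extra). Not a tree.
Diameter (longest shortest path) = 3.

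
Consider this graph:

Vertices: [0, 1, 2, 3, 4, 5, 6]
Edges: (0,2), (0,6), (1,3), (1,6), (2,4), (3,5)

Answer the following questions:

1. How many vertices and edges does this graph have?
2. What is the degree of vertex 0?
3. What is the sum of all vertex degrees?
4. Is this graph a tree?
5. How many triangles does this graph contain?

Count: 7 vertices, 6 edges.
Vertex 0 has neighbors [2, 6], degree = 2.
Handshaking lemma: 2 * 6 = 12.
A graph is a tree iff it is connected and has exactly n-1 edges. This graph is connected (all 7 vertices in one component) and has 7-1 = 6 edges. It is a tree.
Number of triangles = 0.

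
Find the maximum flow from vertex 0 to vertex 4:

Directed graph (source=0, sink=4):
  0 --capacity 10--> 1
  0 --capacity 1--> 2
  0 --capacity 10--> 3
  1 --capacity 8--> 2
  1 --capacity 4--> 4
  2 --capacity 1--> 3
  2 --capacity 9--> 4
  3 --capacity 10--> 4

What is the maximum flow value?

Computing max flow:
  Flow on (0->1): 10/10
  Flow on (0->2): 1/1
  Flow on (0->3): 10/10
  Flow on (1->2): 6/8
  Flow on (1->4): 4/4
  Flow on (2->4): 7/9
  Flow on (3->4): 10/10
Maximum flow = 21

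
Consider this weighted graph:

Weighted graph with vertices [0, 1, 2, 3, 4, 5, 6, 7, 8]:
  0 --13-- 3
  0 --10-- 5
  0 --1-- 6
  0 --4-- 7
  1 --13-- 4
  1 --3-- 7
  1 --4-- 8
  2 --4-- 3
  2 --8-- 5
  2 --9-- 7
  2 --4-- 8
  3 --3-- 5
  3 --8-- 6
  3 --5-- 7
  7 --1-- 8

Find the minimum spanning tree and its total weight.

Applying Kruskal's algorithm (sort edges by weight, add if no cycle):
  Add (0,6) w=1
  Add (7,8) w=1
  Add (1,7) w=3
  Add (3,5) w=3
  Add (0,7) w=4
  Skip (1,8) w=4 (creates cycle)
  Add (2,3) w=4
  Add (2,8) w=4
  Skip (3,7) w=5 (creates cycle)
  Skip (2,5) w=8 (creates cycle)
  Skip (3,6) w=8 (creates cycle)
  Skip (2,7) w=9 (creates cycle)
  Skip (0,5) w=10 (creates cycle)
  Skip (0,3) w=13 (creates cycle)
  Add (1,4) w=13
MST weight = 33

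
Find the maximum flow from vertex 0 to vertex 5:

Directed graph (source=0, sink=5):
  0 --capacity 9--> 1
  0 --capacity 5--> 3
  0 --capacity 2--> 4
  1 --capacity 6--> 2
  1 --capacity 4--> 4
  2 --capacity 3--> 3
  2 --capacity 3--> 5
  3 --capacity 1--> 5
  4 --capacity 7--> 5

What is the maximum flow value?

Computing max flow:
  Flow on (0->1): 7/9
  Flow on (0->3): 1/5
  Flow on (0->4): 2/2
  Flow on (1->2): 3/6
  Flow on (1->4): 4/4
  Flow on (2->5): 3/3
  Flow on (3->5): 1/1
  Flow on (4->5): 6/7
Maximum flow = 10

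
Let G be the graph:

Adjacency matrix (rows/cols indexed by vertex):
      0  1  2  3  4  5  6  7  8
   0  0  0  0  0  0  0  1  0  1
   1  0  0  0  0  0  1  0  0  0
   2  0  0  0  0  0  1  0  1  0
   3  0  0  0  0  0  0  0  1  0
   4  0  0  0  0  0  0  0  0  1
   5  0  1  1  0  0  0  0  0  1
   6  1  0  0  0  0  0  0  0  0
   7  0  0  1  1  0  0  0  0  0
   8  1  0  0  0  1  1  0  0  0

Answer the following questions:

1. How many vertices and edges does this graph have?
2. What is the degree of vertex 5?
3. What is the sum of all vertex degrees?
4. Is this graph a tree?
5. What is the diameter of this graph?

Count: 9 vertices, 8 edges.
Vertex 5 has neighbors [1, 2, 8], degree = 3.
Handshaking lemma: 2 * 8 = 16.
A graph is a tree iff it is connected and has exactly n-1 edges. This graph is connected (all 9 vertices in one component) and has 9-1 = 8 edges. It is a tree.
Diameter (longest shortest path) = 6.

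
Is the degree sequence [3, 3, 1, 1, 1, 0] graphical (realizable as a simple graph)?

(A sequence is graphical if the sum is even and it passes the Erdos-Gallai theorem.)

Sum of degrees = 9. Sum is odd, so the sequence is NOT graphical.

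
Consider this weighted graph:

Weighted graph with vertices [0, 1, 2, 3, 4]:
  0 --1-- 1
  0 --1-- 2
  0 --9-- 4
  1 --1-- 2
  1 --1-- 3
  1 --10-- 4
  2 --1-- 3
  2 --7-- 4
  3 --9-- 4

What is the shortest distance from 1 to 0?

Using Dijkstra's algorithm from vertex 1:
Shortest path: 1 -> 0
Total weight: 1 = 1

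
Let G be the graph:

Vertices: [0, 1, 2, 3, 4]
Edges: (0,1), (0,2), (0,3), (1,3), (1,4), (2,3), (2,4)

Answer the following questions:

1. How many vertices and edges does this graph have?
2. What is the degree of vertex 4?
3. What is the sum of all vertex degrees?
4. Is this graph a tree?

Count: 5 vertices, 7 edges.
Vertex 4 has neighbors [1, 2], degree = 2.
Handshaking lemma: 2 * 7 = 14.
A tree on 5 vertices has 4 edges. This graph has 7 edges (3 extra). Not a tree.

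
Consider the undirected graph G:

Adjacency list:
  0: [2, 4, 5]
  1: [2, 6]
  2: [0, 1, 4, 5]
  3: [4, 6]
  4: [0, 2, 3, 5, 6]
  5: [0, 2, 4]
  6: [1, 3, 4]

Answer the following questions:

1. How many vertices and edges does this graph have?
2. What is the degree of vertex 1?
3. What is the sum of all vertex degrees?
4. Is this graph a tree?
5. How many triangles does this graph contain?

Count: 7 vertices, 11 edges.
Vertex 1 has neighbors [2, 6], degree = 2.
Handshaking lemma: 2 * 11 = 22.
A tree on 7 vertices has 6 edges. This graph has 11 edges (5 extra). Not a tree.
Number of triangles = 5.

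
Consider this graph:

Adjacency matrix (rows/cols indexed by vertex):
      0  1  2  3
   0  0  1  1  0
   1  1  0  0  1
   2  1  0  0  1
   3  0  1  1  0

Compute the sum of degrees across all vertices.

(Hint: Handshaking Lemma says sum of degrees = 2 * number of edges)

Count edges: 4 edges.
By Handshaking Lemma: sum of degrees = 2 * 4 = 8.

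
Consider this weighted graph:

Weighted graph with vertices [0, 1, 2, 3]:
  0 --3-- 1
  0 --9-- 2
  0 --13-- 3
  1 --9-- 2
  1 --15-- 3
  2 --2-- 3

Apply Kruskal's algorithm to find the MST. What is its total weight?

Applying Kruskal's algorithm (sort edges by weight, add if no cycle):
  Add (2,3) w=2
  Add (0,1) w=3
  Add (0,2) w=9
  Skip (1,2) w=9 (creates cycle)
  Skip (0,3) w=13 (creates cycle)
  Skip (1,3) w=15 (creates cycle)
MST weight = 14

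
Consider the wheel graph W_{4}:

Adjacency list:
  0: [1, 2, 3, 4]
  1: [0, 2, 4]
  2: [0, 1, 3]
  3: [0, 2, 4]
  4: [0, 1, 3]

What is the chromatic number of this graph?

W_{4} = C_{4} plus a hub adjacent to every cycle vertex.
The outer cycle needs 2 colors (even cycle); the hub is adjacent to all of them so needs a fresh color.
Chromatic number = 2 + 1 = 3.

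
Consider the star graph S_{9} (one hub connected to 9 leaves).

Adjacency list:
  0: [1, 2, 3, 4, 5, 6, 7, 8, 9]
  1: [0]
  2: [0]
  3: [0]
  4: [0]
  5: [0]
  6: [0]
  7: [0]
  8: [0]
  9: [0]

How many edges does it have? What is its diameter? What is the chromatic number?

Star graph S_{9}: the hub connects to all 9 leaves.
Edges = 9.
Diameter = 2 (any leaf to hub is 1, leaf to leaf through hub is 2).
Star graphs are bipartite (hub vs leaves), so chromatic number = 2.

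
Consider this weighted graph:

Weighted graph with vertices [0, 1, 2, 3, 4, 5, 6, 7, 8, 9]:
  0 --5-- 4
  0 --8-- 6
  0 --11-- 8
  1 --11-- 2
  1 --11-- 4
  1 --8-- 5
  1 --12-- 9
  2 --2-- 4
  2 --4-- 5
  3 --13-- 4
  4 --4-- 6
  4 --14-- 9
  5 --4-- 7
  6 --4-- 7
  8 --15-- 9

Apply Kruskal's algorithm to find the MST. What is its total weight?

Applying Kruskal's algorithm (sort edges by weight, add if no cycle):
  Add (2,4) w=2
  Add (2,5) w=4
  Add (4,6) w=4
  Add (5,7) w=4
  Skip (6,7) w=4 (creates cycle)
  Add (0,4) w=5
  Skip (0,6) w=8 (creates cycle)
  Add (1,5) w=8
  Add (0,8) w=11
  Skip (1,2) w=11 (creates cycle)
  Skip (1,4) w=11 (creates cycle)
  Add (1,9) w=12
  Add (3,4) w=13
  Skip (4,9) w=14 (creates cycle)
  Skip (8,9) w=15 (creates cycle)
MST weight = 63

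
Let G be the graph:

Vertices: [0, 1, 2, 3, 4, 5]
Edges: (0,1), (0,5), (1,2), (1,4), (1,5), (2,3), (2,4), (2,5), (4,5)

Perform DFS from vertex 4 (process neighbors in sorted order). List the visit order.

DFS from vertex 4 (neighbors processed in ascending order):
Visit order: 4, 1, 0, 5, 2, 3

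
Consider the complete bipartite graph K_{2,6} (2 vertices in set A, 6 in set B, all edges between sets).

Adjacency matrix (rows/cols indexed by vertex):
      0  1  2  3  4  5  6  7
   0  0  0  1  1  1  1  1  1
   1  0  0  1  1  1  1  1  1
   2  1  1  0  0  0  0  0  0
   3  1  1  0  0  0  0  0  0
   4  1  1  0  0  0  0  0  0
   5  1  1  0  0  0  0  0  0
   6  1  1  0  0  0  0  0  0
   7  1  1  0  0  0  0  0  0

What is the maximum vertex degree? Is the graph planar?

Set-A vertices have degree 6; set-B vertices have degree 2. Maximum degree = max(2,6) = 6.
min(2,6) <= 2, so K_{2,6} avoids a K_{3,3} subdivision and is planar.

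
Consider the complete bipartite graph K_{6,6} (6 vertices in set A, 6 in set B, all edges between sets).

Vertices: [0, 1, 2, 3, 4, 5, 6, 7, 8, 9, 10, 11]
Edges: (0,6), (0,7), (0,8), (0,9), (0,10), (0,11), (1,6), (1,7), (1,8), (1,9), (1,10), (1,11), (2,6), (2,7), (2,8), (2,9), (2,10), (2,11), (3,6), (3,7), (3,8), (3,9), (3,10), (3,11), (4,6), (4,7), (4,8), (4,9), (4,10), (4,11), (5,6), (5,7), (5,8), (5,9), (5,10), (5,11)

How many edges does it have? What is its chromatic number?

K_{6,6} has 6 * 6 = 36 edges.
Bipartite graphs have chromatic number 2 (color each partition differently).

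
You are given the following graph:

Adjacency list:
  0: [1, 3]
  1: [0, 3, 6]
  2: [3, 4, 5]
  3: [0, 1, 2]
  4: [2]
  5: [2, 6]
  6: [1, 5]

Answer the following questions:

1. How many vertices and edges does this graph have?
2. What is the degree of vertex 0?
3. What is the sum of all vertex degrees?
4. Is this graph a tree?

Count: 7 vertices, 8 edges.
Vertex 0 has neighbors [1, 3], degree = 2.
Handshaking lemma: 2 * 8 = 16.
A tree on 7 vertices has 6 edges. This graph has 8 edges (2 extra). Not a tree.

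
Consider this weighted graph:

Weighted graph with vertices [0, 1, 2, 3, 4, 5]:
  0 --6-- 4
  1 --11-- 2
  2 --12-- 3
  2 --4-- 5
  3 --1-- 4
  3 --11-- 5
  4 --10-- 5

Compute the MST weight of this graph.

Applying Kruskal's algorithm (sort edges by weight, add if no cycle):
  Add (3,4) w=1
  Add (2,5) w=4
  Add (0,4) w=6
  Add (4,5) w=10
  Add (1,2) w=11
  Skip (3,5) w=11 (creates cycle)
  Skip (2,3) w=12 (creates cycle)
MST weight = 32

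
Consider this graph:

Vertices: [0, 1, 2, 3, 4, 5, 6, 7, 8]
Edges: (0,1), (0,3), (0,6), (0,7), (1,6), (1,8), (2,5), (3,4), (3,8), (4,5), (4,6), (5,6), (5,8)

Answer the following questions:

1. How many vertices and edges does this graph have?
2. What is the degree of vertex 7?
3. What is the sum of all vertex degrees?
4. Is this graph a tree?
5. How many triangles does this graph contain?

Count: 9 vertices, 13 edges.
Vertex 7 has neighbors [0], degree = 1.
Handshaking lemma: 2 * 13 = 26.
A tree on 9 vertices has 8 edges. This graph has 13 edges (5 extra). Not a tree.
Number of triangles = 2.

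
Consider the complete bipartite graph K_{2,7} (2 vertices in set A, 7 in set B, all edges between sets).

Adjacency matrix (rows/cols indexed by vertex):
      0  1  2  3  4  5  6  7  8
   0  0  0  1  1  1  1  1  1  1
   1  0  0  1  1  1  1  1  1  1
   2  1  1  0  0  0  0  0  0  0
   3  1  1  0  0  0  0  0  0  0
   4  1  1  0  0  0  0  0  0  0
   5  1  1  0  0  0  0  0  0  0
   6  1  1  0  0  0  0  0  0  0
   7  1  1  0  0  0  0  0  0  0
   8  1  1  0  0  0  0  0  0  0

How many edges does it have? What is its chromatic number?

K_{2,7} has 2 * 7 = 14 edges.
Bipartite graphs have chromatic number 2 (color each partition differently).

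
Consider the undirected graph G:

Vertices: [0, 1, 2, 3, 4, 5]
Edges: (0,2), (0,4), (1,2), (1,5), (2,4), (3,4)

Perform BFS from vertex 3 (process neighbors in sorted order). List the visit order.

BFS from vertex 3 (neighbors processed in ascending order):
Visit order: 3, 4, 0, 2, 1, 5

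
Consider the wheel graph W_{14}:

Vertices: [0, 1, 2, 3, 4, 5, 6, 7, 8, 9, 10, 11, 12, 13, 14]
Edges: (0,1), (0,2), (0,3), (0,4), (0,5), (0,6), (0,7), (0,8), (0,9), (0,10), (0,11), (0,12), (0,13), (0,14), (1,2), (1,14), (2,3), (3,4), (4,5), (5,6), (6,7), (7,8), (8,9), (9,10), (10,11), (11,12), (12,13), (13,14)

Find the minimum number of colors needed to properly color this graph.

W_{14} = C_{14} plus a hub adjacent to every cycle vertex.
The outer cycle needs 2 colors (even cycle); the hub is adjacent to all of them so needs a fresh color.
Chromatic number = 2 + 1 = 3.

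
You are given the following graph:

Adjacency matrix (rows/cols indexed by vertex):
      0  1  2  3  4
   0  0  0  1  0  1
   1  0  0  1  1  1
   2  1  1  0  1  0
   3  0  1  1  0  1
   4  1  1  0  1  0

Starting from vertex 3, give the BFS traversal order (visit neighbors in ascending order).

BFS from vertex 3 (neighbors processed in ascending order):
Visit order: 3, 1, 2, 4, 0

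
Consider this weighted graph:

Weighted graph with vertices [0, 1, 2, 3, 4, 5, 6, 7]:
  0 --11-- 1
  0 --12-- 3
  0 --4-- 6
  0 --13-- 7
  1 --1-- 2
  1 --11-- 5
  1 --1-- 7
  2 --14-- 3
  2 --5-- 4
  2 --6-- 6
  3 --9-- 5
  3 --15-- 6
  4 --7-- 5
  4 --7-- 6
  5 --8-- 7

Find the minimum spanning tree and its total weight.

Applying Kruskal's algorithm (sort edges by weight, add if no cycle):
  Add (1,2) w=1
  Add (1,7) w=1
  Add (0,6) w=4
  Add (2,4) w=5
  Add (2,6) w=6
  Add (4,5) w=7
  Skip (4,6) w=7 (creates cycle)
  Skip (5,7) w=8 (creates cycle)
  Add (3,5) w=9
  Skip (0,1) w=11 (creates cycle)
  Skip (1,5) w=11 (creates cycle)
  Skip (0,3) w=12 (creates cycle)
  Skip (0,7) w=13 (creates cycle)
  Skip (2,3) w=14 (creates cycle)
  Skip (3,6) w=15 (creates cycle)
MST weight = 33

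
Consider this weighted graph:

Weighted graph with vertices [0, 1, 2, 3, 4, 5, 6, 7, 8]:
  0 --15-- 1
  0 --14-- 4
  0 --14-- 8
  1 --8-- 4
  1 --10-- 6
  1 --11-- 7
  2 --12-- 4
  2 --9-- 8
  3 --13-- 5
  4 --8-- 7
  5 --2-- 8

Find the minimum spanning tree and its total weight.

Applying Kruskal's algorithm (sort edges by weight, add if no cycle):
  Add (5,8) w=2
  Add (1,4) w=8
  Add (4,7) w=8
  Add (2,8) w=9
  Add (1,6) w=10
  Skip (1,7) w=11 (creates cycle)
  Add (2,4) w=12
  Add (3,5) w=13
  Add (0,4) w=14
  Skip (0,8) w=14 (creates cycle)
  Skip (0,1) w=15 (creates cycle)
MST weight = 76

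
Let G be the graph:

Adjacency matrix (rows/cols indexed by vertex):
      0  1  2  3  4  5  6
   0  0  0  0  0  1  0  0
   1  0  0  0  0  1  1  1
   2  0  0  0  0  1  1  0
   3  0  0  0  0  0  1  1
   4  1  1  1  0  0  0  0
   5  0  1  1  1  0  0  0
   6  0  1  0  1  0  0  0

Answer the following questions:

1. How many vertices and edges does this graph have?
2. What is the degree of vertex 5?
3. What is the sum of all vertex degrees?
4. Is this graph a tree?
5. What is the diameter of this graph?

Count: 7 vertices, 8 edges.
Vertex 5 has neighbors [1, 2, 3], degree = 3.
Handshaking lemma: 2 * 8 = 16.
A tree on 7 vertices has 6 edges. This graph has 8 edges (2 extra). Not a tree.
Diameter (longest shortest path) = 4.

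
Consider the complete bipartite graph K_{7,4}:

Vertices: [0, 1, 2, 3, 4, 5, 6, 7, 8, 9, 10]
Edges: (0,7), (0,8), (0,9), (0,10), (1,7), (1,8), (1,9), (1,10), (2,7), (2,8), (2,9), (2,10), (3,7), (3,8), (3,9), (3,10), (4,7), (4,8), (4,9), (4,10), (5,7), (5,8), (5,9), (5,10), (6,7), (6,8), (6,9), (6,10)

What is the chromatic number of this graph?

K_{7,4} is bipartite: vertices split into two independent sets of size 7 and 4.
Color one set 0, the other 1. No adjacent vertices share a color.
Chromatic number = 2.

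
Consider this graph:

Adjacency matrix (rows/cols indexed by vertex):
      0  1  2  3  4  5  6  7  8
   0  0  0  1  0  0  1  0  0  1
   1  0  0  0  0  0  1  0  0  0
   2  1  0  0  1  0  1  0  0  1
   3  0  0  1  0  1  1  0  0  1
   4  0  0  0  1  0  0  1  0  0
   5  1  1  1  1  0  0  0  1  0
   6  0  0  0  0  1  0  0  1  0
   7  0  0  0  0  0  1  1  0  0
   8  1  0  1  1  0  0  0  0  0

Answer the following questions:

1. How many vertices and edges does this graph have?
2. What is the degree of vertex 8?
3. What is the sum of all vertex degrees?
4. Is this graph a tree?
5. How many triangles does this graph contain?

Count: 9 vertices, 13 edges.
Vertex 8 has neighbors [0, 2, 3], degree = 3.
Handshaking lemma: 2 * 13 = 26.
A tree on 9 vertices has 8 edges. This graph has 13 edges (5 extra). Not a tree.
Number of triangles = 4.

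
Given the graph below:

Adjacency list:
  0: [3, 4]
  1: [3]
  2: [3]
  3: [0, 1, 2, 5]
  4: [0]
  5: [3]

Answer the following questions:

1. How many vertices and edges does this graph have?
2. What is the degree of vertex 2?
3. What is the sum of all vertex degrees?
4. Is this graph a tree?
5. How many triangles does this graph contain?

Count: 6 vertices, 5 edges.
Vertex 2 has neighbors [3], degree = 1.
Handshaking lemma: 2 * 5 = 10.
A graph is a tree iff it is connected and has exactly n-1 edges. This graph is connected (all 6 vertices in one component) and has 6-1 = 5 edges. It is a tree.
Number of triangles = 0.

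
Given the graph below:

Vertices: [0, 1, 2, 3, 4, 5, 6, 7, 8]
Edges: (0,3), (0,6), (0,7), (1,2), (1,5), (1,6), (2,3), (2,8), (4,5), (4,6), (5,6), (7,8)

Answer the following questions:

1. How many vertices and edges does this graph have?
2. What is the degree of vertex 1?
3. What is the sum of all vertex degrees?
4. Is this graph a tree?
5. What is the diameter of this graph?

Count: 9 vertices, 12 edges.
Vertex 1 has neighbors [2, 5, 6], degree = 3.
Handshaking lemma: 2 * 12 = 24.
A tree on 9 vertices has 8 edges. This graph has 12 edges (4 extra). Not a tree.
Diameter (longest shortest path) = 4.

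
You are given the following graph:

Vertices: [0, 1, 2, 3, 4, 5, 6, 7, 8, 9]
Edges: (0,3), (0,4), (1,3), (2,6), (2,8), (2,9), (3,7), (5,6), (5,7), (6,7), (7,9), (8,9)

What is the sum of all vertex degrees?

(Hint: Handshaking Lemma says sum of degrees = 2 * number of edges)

Count edges: 12 edges.
By Handshaking Lemma: sum of degrees = 2 * 12 = 24.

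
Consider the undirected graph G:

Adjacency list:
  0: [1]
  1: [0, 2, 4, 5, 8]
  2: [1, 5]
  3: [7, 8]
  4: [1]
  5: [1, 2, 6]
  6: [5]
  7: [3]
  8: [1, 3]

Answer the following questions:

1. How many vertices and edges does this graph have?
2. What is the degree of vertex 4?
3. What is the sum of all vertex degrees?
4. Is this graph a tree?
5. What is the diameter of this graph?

Count: 9 vertices, 9 edges.
Vertex 4 has neighbors [1], degree = 1.
Handshaking lemma: 2 * 9 = 18.
A tree on 9 vertices has 8 edges. This graph has 9 edges (1 extra). Not a tree.
Diameter (longest shortest path) = 5.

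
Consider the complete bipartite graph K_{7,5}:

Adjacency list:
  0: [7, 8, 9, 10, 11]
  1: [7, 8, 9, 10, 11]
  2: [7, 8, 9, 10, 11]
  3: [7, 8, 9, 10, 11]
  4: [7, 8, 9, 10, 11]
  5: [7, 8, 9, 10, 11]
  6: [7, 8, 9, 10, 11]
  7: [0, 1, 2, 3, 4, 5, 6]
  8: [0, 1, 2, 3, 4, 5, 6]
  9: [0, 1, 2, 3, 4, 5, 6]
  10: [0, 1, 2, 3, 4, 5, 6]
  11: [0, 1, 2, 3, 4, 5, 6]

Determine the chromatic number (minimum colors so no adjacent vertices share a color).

K_{7,5} is bipartite: vertices split into two independent sets of size 7 and 5.
Color one set 0, the other 1. No adjacent vertices share a color.
Chromatic number = 2.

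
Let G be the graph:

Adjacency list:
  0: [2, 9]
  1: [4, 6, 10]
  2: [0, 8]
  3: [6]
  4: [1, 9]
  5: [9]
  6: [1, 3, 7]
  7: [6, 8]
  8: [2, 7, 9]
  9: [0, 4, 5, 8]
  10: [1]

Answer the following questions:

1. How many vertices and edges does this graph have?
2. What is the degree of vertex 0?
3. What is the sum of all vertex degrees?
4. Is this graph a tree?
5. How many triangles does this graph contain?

Count: 11 vertices, 12 edges.
Vertex 0 has neighbors [2, 9], degree = 2.
Handshaking lemma: 2 * 12 = 24.
A tree on 11 vertices has 10 edges. This graph has 12 edges (2 extra). Not a tree.
Number of triangles = 0.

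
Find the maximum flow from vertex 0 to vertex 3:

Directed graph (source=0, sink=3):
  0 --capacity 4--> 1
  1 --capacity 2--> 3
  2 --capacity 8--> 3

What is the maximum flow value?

Computing max flow:
  Flow on (0->1): 2/4
  Flow on (1->3): 2/2
Maximum flow = 2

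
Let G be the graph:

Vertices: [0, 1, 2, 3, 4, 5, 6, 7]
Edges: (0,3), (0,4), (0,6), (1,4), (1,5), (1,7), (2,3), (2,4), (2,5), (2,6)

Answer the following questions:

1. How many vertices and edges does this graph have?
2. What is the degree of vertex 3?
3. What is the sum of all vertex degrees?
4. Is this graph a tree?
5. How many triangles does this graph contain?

Count: 8 vertices, 10 edges.
Vertex 3 has neighbors [0, 2], degree = 2.
Handshaking lemma: 2 * 10 = 20.
A tree on 8 vertices has 7 edges. This graph has 10 edges (3 extra). Not a tree.
Number of triangles = 0.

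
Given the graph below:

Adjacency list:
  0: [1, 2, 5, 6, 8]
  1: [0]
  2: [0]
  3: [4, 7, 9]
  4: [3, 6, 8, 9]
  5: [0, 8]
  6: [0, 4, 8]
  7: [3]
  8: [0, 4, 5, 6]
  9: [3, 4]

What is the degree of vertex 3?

Vertex 3 has neighbors [4, 7, 9], so deg(3) = 3.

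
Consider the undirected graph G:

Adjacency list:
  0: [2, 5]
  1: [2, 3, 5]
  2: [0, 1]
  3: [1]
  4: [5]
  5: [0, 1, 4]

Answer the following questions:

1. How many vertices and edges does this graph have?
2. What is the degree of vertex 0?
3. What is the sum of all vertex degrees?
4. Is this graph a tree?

Count: 6 vertices, 6 edges.
Vertex 0 has neighbors [2, 5], degree = 2.
Handshaking lemma: 2 * 6 = 12.
A tree on 6 vertices has 5 edges. This graph has 6 edges (1 extra). Not a tree.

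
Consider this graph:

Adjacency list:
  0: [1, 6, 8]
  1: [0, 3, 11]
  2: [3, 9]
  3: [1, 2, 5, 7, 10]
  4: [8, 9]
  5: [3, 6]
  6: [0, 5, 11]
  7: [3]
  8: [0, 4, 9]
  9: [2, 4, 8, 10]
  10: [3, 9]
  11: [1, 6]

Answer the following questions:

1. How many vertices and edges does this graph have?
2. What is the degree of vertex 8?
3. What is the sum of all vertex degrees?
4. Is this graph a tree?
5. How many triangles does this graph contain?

Count: 12 vertices, 16 edges.
Vertex 8 has neighbors [0, 4, 9], degree = 3.
Handshaking lemma: 2 * 16 = 32.
A tree on 12 vertices has 11 edges. This graph has 16 edges (5 extra). Not a tree.
Number of triangles = 1.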